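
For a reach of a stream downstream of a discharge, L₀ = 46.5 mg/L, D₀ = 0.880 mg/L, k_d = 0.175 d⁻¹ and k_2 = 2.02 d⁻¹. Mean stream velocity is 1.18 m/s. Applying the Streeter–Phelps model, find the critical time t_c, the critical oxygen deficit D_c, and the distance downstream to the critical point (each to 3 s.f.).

t_c = [1/(k_2−k_d)] ln[(k_2/k_d)(1 − D₀(k_2−k_d)/(k_d L₀))]
= [1/(2.02−0.175)] ln[(2.02/0.175)(1 − 0.880×1.845/(0.175×46.5))]
= (1/1.845) ln[11.54 × 0.8005] = 0.5420 × ln(9.240) = 0.5420 × 2.224 = 1.205 d.
L(t_c) = L₀ e^(−k_d t_c) = 46.5 × 0.8099 = 37.66 mg/L, and at the critical point k_2 D_c = k_d L, so D_c = (0.175/2.02) × 37.66 = 3.262 mg/L.
x_c = v t_c = 1.18 m/s × 1.205 d × 86400 s/d = 122900 m ≈ 123 km.

t_c ≈ 1.21 d; D_c ≈ 3.26 mg/L; x_c ≈ 123 km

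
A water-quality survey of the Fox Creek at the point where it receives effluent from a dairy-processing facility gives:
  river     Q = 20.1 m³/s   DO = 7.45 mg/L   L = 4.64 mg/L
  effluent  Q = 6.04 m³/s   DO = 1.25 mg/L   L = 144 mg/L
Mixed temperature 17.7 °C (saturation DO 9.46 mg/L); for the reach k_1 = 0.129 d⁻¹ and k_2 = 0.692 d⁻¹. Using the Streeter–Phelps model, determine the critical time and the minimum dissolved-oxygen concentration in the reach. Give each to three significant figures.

t_c ≈ 2.05 d; minimum DO ≈ 4.19 mg/L

Mixed DO = (20.1×7.45 + 6.04×1.25)/(20.1+6.04) = 157.3/26.14 = 6.017 mg/L.
Mixed L₀ = (20.1×4.64 + 6.04×144)/(26.14) = 963.0/26.14 = 36.84 mg/L.
Initial deficit D₀ = C_s − DO₀ = 9.46 − 6.017 = 3.443 mg/L.
t_c = (1/0.5630) ln[(0.692/0.129)(1 − 3.443×0.5630/(0.129×36.84))] = 1.776 × ln(3.177) = 2.053 d.
D_c = (0.129/0.692) × 36.84 × e^(−0.129×2.053) = 0.1864 × 36.84 × 0.7673 = 5.270 mg/L.
Minimum DO = 9.46 − 5.270 = 4.190 mg/L.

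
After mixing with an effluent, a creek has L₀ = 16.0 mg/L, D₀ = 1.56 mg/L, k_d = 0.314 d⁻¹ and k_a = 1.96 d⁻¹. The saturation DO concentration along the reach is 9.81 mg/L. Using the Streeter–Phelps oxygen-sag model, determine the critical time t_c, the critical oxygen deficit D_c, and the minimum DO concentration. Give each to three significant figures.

With k_a/k_d = 6.242 and 1 − D₀(k_a−k_d)/(k_d L₀) = 0.4889,
t_c = ln(6.242 × 0.4889) / (1.96 − 0.314) = ln(3.052) / 1.646 = 1.116/1.646 = 0.6778 d.
D_c = (k_d/k_a) L₀ e^(−k_d t_c) = (0.314/1.96) × 16.0 × e^(−0.314×0.6778) = 0.1602 × 16.0 × 0.8083 = 2.072 mg/L.
Minimum DO = C_s − D_c = 9.81 − 2.072 = 7.738 mg/L.

t_c ≈ 0.678 d; D_c ≈ 2.07 mg/L; min DO ≈ 7.74 mg/L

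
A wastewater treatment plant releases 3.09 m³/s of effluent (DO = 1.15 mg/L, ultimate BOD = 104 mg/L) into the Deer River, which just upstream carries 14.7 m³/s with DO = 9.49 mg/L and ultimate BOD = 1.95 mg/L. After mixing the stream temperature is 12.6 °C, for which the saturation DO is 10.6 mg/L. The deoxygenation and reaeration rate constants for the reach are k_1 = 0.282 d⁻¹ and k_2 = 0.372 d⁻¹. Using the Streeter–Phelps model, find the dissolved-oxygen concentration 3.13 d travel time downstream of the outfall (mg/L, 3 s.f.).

DO ≈ 3.54 mg/L

Mixed DO = (14.7×9.49 + 3.09×1.15)/(14.7+3.09) = 143.1/17.79 = 8.041 mg/L.
Mixed L₀ = (14.7×1.95 + 3.09×104)/(17.79) = 350.0/17.79 = 19.68 mg/L.
Initial deficit D₀ = C_s − DO₀ = 10.6 − 8.041 = 2.559 mg/L.
D(3.13) = [0.282×19.68/(0.372−0.282)](e^(−0.282×3.13) − e^(−0.372×3.13)) + 2.559 e^(−0.372×3.13)
= 61.65 × (0.4137 − 0.3121) + 2.559 × 0.3121 = 7.060 mg/L.
DO = 10.6 − 7.060 = 3.540 mg/L.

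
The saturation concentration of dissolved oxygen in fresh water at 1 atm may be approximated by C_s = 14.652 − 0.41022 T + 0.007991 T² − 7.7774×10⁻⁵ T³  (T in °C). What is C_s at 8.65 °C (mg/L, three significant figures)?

C_s = 14.652 − 0.41022×8.65 + 0.007991×8.65² − 7.7774×10⁻⁵×8.65³ = 11.65 mg/L.

C_s ≈ 11.7 mg/L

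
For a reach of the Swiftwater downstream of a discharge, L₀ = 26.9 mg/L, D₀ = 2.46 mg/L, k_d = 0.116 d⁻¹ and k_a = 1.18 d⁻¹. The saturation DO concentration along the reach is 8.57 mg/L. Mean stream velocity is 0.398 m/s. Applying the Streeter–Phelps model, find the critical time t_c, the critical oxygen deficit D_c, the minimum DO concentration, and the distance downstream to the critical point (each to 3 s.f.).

With k_a/k_d = 10.17 and 1 − D₀(k_a−k_d)/(k_d L₀) = 0.1612,
t_c = ln(10.17 × 0.1612) / (1.18 − 0.116) = ln(1.640) / 1.064 = 0.4945/1.064 = 0.4647 d.
L(t_c) = L₀ e^(−k_d t_c) = 26.9 × 0.9475 = 25.49 mg/L, and at the critical point k_a D_c = k_d L, so D_c = (0.116/1.18) × 25.49 = 2.506 mg/L.
Minimum DO = C_s − D_c = 8.57 − 2.506 = 6.064 mg/L.
x_c = v t_c = 0.398 m/s × 0.4647 d × 86400 s/d = 15980 m ≈ 16.0 km.

t_c ≈ 0.465 d; D_c ≈ 2.51 mg/L; min DO ≈ 6.06 mg/L; x_c ≈ 16.0 km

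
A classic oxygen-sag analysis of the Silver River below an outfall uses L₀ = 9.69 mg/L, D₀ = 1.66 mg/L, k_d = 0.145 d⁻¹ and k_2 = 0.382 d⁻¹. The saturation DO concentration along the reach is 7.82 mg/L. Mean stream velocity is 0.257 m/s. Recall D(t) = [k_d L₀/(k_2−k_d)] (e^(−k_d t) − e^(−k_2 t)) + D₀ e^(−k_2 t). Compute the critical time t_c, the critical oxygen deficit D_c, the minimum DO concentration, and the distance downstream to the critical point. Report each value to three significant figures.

t_c = [1/(k_2−k_d)] ln[(k_2/k_d)(1 − D₀(k_2−k_d)/(k_d L₀))]
= [1/(0.382−0.145)] ln[(0.382/0.145)(1 − 1.66×0.2370/(0.145×9.69))]
= (1/0.2370) ln[2.634 × 0.7200] = 4.219 × ln(1.897) = 4.219 × 0.6402 = 2.701 d.
L(t_c) = L₀ e^(−k_d t_c) = 9.69 × 0.6759 = 6.550 mg/L, and at the critical point k_2 D_c = k_d L, so D_c = (0.145/0.382) × 6.550 = 2.486 mg/L.
Minimum DO = C_s − D_c = 7.82 − 2.486 = 5.334 mg/L.
x_c = v t_c = 0.257 m/s × 2.701 d × 86400 s/d = 59980 m ≈ 60.0 km.

t_c ≈ 2.70 d; D_c ≈ 2.49 mg/L; min DO ≈ 5.33 mg/L; x_c ≈ 60.0 km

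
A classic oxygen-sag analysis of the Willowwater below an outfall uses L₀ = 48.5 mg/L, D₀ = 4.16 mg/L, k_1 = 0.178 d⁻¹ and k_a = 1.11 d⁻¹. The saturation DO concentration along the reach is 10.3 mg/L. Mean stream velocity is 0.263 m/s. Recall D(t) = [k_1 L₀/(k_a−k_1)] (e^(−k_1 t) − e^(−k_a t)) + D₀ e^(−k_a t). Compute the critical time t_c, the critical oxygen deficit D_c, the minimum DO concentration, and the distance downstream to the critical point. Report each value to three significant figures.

t_c ≈ 1.32 d; D_c ≈ 6.14 mg/L; min DO ≈ 4.16 mg/L; x_c ≈ 30.1 km

With k_a/k_1 = 6.236 and 1 − D₀(k_a−k_1)/(k_1 L₀) = 0.5509,
t_c = ln(6.236 × 0.5509) / (1.11 − 0.178) = ln(3.435) / 0.9320 = 1.234/0.9320 = 1.324 d.
D_c = (k_1/k_a) L₀ e^(−k_1 t_c) = (0.178/1.11) × 48.5 × e^(−0.178×1.324) = 0.1604 × 48.5 × 0.7900 = 6.144 mg/L.
Minimum DO = C_s − D_c = 10.3 − 6.144 = 4.156 mg/L.
x_c = v t_c = 0.263 m/s × 1.324 d × 86400 s/d = 30090 m ≈ 30.1 km.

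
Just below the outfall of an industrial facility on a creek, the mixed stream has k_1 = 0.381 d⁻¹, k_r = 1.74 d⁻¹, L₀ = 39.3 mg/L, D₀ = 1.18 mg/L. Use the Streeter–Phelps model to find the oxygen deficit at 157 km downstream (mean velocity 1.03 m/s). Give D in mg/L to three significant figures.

Travel time t = x/v = 157 km / (1.03 m/s) = 157000 m / 1.03 m/s = 152400 s = 1.764 d.
k_1 L₀/(k_r−k_1) = 0.381×39.3/(1.74−0.381) = 14.97/1.359 = 11.02 mg/L.
e^(−k_1 t) = e^(−0.381×1.764) = 0.5106; e^(−k_r t) = e^(−1.74×1.764) = 0.04643.
D = 11.02 × (0.5106 − 0.04643) + 1.18 × 0.04643 = 5.114 + 0.05479 = 5.169 mg/L.

D ≈ 5.17 mg/L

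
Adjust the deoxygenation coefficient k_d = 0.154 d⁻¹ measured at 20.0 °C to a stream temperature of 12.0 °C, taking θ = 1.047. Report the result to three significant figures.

k_d(T₂) = k_d(T₁) · θ^(T₂−T₁) = 0.154 × 1.047^(12.0−20.0)
= 0.154 × 1.047^-8.00 = 0.154 × 0.6925 = 0.1066 d⁻¹.

k_d ≈ 0.107 d⁻¹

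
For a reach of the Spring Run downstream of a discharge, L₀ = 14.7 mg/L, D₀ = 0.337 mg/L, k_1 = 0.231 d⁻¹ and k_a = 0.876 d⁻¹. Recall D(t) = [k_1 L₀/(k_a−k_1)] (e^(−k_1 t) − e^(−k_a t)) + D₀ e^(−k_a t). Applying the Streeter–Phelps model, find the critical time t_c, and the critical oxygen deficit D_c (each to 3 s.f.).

With k_a/k_1 = 3.792 and 1 − D₀(k_a−k_1)/(k_1 L₀) = 0.9360,
t_c = ln(3.792 × 0.9360) / (0.876 − 0.231) = ln(3.549) / 0.6450 = 1.267/0.6450 = 1.964 d.
D_c = (k_1/k_a) L₀ e^(−k_1 t_c) = (0.231/0.876) × 14.7 × e^(−0.231×1.964) = 0.2637 × 14.7 × 0.6353 = 2.463 mg/L.

t_c ≈ 1.96 d; D_c ≈ 2.46 mg/L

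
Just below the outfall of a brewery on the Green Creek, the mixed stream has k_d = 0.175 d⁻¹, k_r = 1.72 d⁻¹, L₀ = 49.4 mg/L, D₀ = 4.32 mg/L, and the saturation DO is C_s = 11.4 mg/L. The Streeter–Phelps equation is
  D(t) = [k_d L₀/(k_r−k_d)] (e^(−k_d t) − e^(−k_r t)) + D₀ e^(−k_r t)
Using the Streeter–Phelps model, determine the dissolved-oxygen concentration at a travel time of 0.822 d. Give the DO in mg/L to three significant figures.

k_d L₀/(k_r−k_d) = 0.175×49.4/(1.72−0.175) = 8.645/1.545 = 5.595 mg/L.
e^(−k_d t) = e^(−0.175×0.8220) = 0.8660; e^(−k_r t) = e^(−1.72×0.8220) = 0.2432.
D = 5.595 × (0.8660 − 0.2432) + 4.32 × 0.2432 = 3.485 + 1.051 = 4.536 mg/L.
DO = C_s − D = 11.4 − 4.536 = 6.864 mg/L.

DO ≈ 6.86 mg/L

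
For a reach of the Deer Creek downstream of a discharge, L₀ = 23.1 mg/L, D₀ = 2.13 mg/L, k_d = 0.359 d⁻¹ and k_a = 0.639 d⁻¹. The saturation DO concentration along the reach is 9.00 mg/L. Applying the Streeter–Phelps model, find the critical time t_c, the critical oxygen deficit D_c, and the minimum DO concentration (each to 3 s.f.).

With k_a/k_d = 1.780 and 1 − D₀(k_a−k_d)/(k_d L₀) = 0.9281,
t_c = ln(1.780 × 0.9281) / (0.639 − 0.359) = ln(1.652) / 0.2800 = 0.5019/0.2800 = 1.793 d.
L(t_c) = L₀ e^(−k_d t_c) = 23.1 × 0.5254 = 12.14 mg/L, and at the critical point k_a D_c = k_d L, so D_c = (0.359/0.639) × 12.14 = 6.819 mg/L.
Minimum DO = C_s − D_c = 9.00 − 6.819 = 2.181 mg/L.

t_c ≈ 1.79 d; D_c ≈ 6.82 mg/L; min DO ≈ 2.18 mg/L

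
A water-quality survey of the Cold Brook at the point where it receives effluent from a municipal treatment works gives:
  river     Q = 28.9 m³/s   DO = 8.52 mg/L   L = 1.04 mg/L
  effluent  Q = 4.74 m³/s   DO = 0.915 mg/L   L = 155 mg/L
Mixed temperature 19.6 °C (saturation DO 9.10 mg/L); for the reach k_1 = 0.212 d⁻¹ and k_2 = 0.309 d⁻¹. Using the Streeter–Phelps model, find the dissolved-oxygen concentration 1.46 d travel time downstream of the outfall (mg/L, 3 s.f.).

DO ≈ 3.23 mg/L

Mixed DO = (28.9×8.52 + 4.74×0.915)/(28.9+4.74) = 250.6/33.64 = 7.448 mg/L.
Mixed L₀ = (28.9×1.04 + 4.74×155)/(33.64) = 764.8/33.64 = 22.73 mg/L.
Initial deficit D₀ = C_s − DO₀ = 9.10 − 7.448 = 1.652 mg/L.
D(1.46) = [0.212×22.73/(0.309−0.212)](e^(−0.212×1.46) − e^(−0.309×1.46)) + 1.652 e^(−0.309×1.46)
= 49.69 × (0.7338 − 0.6369) + 1.652 × 0.6369 = 5.866 mg/L.
DO = 9.10 − 5.866 = 3.234 mg/L.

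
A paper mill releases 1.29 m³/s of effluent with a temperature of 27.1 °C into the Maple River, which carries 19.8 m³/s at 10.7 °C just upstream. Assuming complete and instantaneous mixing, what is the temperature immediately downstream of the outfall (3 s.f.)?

11.7 °C

Flow-weighted mixing: C = (Q_r C_r + Q_w C_w)/(Q_r + Q_w)
= (19.8×10.7 + 1.29×27.1)/(19.8 + 1.29) = 246.8/21.09 = 11.70 °C.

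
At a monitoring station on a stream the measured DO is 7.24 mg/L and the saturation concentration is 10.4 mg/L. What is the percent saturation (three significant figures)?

% saturation = C/C_s × 100 = 7.24/10.4 × 100 = 69.6 %.

69.6 % saturation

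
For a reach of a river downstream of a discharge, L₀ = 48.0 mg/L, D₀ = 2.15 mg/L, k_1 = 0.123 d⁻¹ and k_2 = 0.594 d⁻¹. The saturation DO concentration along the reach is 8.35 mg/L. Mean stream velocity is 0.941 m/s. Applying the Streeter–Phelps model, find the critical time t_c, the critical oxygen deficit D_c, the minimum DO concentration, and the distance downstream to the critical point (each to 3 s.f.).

t_c ≈ 2.94 d; D_c ≈ 6.92 mg/L; min DO ≈ 1.43 mg/L; x_c ≈ 239 km

With k_2/k_1 = 4.829 and 1 − D₀(k_2−k_1)/(k_1 L₀) = 0.8285,
t_c = ln(4.829 × 0.8285) / (0.594 − 0.123) = ln(4.001) / 0.4710 = 1.387/0.4710 = 2.944 d.
L(t_c) = L₀ e^(−k_1 t_c) = 48.0 × 0.6962 = 33.42 mg/L, and at the critical point k_2 D_c = k_1 L, so D_c = (0.123/0.594) × 33.42 = 6.920 mg/L.
Minimum DO = C_s − D_c = 8.35 − 6.920 = 1.430 mg/L.
x_c = v t_c = 0.941 m/s × 2.944 d × 86400 s/d = 239300 m ≈ 239 km.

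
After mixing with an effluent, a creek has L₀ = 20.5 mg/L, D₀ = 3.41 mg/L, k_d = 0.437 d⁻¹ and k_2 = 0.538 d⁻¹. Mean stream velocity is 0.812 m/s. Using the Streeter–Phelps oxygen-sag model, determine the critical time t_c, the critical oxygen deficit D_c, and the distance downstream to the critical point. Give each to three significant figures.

t_c ≈ 1.67 d; D_c ≈ 8.02 mg/L; x_c ≈ 117 km

At the critical point dD/dt = 0, so k_d L₀ e^(−k_d t) = k_2 D. Substituting D(t) from the Streeter–Phelps equation and solving for t gives
t_c = ln[(k_2/k_d)(1 − D₀(k_2−k_d)/(k_d L₀))] / (k_2−k_d).
Here k_2−k_d = 0.1010 d⁻¹ and 1 − D₀(k_2−k_d)/(k_d L₀) = 1 − 3.41×0.1010/(0.437×20.5) = 0.9616, so
t_c = ln(1.231 × 0.9616) / 0.1010 = 0.1687 / 0.1010 = 1.671 d.
D_c = (k_d/k_2) L₀ e^(−k_d t_c) = (0.437/0.538) × 20.5 × e^(−0.437×1.671) = 0.8123 × 20.5 × 0.4819 = 8.024 mg/L.
x_c = v t_c = 0.812 m/s × 1.671 d × 86400 s/d = 117200 m ≈ 117 km.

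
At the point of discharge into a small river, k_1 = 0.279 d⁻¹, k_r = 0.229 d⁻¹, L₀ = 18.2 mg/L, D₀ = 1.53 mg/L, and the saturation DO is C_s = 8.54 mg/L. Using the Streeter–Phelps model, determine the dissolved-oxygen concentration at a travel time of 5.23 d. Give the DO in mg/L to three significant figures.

k_1 L₀/(k_r−k_1) = 0.279×18.2/(0.229−0.279) = 5.078/-0.05000 = -101.6 mg/L.
e^(−k_1 t) = e^(−0.279×5.230) = 0.2324; e^(−k_r t) = e^(−0.229×5.230) = 0.3019.
D = -101.6 × (0.2324 − 0.3019) + 1.53 × 0.3019 = 7.055 + 0.4619 = 7.517 mg/L.
DO = C_s − D = 8.54 − 7.517 = 1.023 mg/L.

DO ≈ 1.02 mg/L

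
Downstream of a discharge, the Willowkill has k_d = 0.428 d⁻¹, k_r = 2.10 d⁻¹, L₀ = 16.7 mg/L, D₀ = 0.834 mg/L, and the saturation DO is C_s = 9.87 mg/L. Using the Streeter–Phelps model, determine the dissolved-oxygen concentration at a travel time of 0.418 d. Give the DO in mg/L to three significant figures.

k_d L₀/(k_r−k_d) = 0.428×16.7/(2.10−0.428) = 7.148/1.672 = 4.275 mg/L.
e^(−k_d t) = e^(−0.428×0.4180) = 0.8362; e^(−k_r t) = e^(−2.10×0.4180) = 0.4157.
D = 4.275 × (0.8362 − 0.4157) + 0.834 × 0.4157 = 1.798 + 0.3467 = 2.144 mg/L.
DO = C_s − D = 9.87 − 2.144 = 7.726 mg/L.

DO ≈ 7.73 mg/L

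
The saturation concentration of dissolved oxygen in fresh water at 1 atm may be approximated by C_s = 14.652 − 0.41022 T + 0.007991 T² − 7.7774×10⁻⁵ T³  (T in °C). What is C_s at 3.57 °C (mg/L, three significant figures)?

C_s = 14.652 − 0.41022×3.57 + 0.007991×3.57² − 7.7774×10⁻⁵×3.57³ = 13.29 mg/L.

C_s ≈ 13.3 mg/L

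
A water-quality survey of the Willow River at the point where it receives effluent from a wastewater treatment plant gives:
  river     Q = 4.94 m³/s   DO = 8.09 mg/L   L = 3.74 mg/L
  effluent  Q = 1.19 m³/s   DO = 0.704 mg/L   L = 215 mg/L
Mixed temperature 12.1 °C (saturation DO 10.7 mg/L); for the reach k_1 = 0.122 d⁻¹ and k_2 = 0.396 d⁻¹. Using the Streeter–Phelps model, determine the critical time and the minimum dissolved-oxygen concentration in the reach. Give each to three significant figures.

Mixed DO = (4.94×8.09 + 1.19×0.704)/(4.94+1.19) = 40.80/6.130 = 6.656 mg/L.
Mixed L₀ = (4.94×3.74 + 1.19×215)/(6.130) = 274.3/6.130 = 44.75 mg/L.
Initial deficit D₀ = C_s − DO₀ = 10.7 − 6.656 = 4.044 mg/L.
t_c = (1/0.2740) ln[(0.396/0.122)(1 − 4.044×0.2740/(0.122×44.75))] = 3.650 × ln(2.587) = 3.469 d.
D_c = (0.122/0.396) × 44.75 × e^(−0.122×3.469) = 0.3081 × 44.75 × 0.6549 = 9.029 mg/L.
Minimum DO = 10.7 − 9.029 = 1.671 mg/L.

t_c ≈ 3.47 d; minimum DO ≈ 1.67 mg/L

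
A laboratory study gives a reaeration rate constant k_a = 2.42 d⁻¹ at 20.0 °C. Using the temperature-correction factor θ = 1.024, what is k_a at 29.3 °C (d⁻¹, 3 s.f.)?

k_a ≈ 3.02 d⁻¹

k_a(T₂) = k_a(T₁) · θ^(T₂−T₁) = 2.42 × 1.024^(29.3−20.0)
= 2.42 × 1.024^9.30 = 2.42 × 1.247 = 3.017 d⁻¹.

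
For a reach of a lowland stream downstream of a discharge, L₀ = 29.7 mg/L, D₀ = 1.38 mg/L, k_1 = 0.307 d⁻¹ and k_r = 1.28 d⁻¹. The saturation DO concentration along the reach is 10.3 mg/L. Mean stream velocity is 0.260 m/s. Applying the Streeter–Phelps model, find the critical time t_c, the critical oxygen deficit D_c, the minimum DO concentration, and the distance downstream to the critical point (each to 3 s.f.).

At the critical point dD/dt = 0, so k_1 L₀ e^(−k_1 t) = k_r D. Substituting D(t) from the Streeter–Phelps equation and solving for t gives
t_c = ln[(k_r/k_1)(1 − D₀(k_r−k_1)/(k_1 L₀))] / (k_r−k_1).
Here k_r−k_1 = 0.9730 d⁻¹ and 1 − D₀(k_r−k_1)/(k_1 L₀) = 1 − 1.38×0.9730/(0.307×29.7) = 0.8527, so
t_c = ln(4.169 × 0.8527) / 0.9730 = 1.268 / 0.9730 = 1.304 d.
D_c = (k_1/k_r) L₀ e^(−k_1 t_c) = (0.307/1.28) × 29.7 × e^(−0.307×1.304) = 0.2398 × 29.7 × 0.6702 = 4.774 mg/L.
Minimum DO = C_s − D_c = 10.3 − 4.774 = 5.526 mg/L.
x_c = v t_c = 0.260 m/s × 1.304 d × 86400 s/d = 29290 m ≈ 29.3 km.

t_c ≈ 1.30 d; D_c ≈ 4.77 mg/L; min DO ≈ 5.53 mg/L; x_c ≈ 29.3 km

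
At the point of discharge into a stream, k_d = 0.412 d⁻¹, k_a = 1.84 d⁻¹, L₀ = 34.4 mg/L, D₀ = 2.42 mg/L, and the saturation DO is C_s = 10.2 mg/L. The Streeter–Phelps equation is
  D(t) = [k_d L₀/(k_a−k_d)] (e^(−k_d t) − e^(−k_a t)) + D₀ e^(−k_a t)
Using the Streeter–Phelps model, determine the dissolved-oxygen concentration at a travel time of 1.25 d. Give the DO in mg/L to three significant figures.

k_d L₀/(k_a−k_d) = 0.412×34.4/(1.84−0.412) = 14.17/1.428 = 9.925 mg/L.
e^(−k_d t) = e^(−0.412×1.250) = 0.5975; e^(−k_a t) = e^(−1.84×1.250) = 0.1003.
D = 9.925 × (0.5975 − 0.1003) + 2.42 × 0.1003 = 4.935 + 0.2426 = 5.178 mg/L.
DO = C_s − D = 10.2 − 5.178 = 5.022 mg/L.

DO ≈ 5.02 mg/L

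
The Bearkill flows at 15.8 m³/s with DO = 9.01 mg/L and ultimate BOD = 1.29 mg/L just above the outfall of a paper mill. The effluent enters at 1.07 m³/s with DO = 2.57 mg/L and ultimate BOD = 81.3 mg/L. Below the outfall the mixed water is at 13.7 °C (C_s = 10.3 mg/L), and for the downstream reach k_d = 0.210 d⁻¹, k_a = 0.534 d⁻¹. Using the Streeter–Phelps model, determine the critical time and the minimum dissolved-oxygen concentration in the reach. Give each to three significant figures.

t_c ≈ 1.24 d; minimum DO ≈ 8.37 mg/L

Mixed DO = (15.8×9.01 + 1.07×2.57)/(15.8+1.07) = 145.1/16.87 = 8.602 mg/L.
Mixed L₀ = (15.8×1.29 + 1.07×81.3)/(16.87) = 107.4/16.87 = 6.365 mg/L.
Initial deficit D₀ = C_s − DO₀ = 10.3 − 8.602 = 1.698 mg/L.
t_c = (1/0.3240) ln[(0.534/0.210)(1 − 1.698×0.3240/(0.210×6.365))] = 3.086 × ln(1.496) = 1.243 d.
D_c = (0.210/0.534) × 6.365 × e^(−0.210×1.243) = 0.3933 × 6.365 × 0.7703 = 1.928 mg/L.
Minimum DO = 10.3 − 1.928 = 8.372 mg/L.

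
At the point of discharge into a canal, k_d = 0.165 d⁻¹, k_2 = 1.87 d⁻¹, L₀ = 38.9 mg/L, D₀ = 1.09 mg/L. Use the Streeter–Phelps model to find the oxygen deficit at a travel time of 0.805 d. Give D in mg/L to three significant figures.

D ≈ 2.70 mg/L

k_d L₀/(k_2−k_d) = 0.165×38.9/(1.87−0.165) = 6.418/1.705 = 3.765 mg/L.
e^(−k_d t) = e^(−0.165×0.8050) = 0.8756; e^(−k_2 t) = e^(−1.87×0.8050) = 0.2219.
D = 3.765 × (0.8756 − 0.2219) + 1.09 × 0.2219 = 2.461 + 0.2419 = 2.703 mg/L.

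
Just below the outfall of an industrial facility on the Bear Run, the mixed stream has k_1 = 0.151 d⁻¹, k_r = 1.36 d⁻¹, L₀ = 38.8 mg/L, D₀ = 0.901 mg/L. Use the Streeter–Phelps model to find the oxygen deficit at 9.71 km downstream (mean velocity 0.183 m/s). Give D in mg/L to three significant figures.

Travel time t = x/v = 9.71 km / (0.183 m/s) = 9710 m / 0.183 m/s = 53060 s = 0.6141 d.
k_1 L₀/(k_r−k_1) = 0.151×38.8/(1.36−0.151) = 5.859/1.209 = 4.846 mg/L.
e^(−k_1 t) = e^(−0.151×0.6141) = 0.9114; e^(−k_r t) = e^(−1.36×0.6141) = 0.4338.
D = 4.846 × (0.9114 − 0.4338) + 0.901 × 0.4338 = 2.315 + 0.3908 = 2.706 mg/L.

D ≈ 2.71 mg/L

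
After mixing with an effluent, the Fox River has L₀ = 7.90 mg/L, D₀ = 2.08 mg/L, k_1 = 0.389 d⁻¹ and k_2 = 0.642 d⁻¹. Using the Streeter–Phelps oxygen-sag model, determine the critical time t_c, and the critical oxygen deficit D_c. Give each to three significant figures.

t_c ≈ 1.24 d; D_c ≈ 2.96 mg/L

t_c = [1/(k_2−k_1)] ln[(k_2/k_1)(1 − D₀(k_2−k_1)/(k_1 L₀))]
= [1/(0.642−0.389)] ln[(0.642/0.389)(1 − 2.08×0.2530/(0.389×7.90))]
= (1/0.2530) ln[1.650 × 0.8288] = 3.953 × ln(1.368) = 3.953 × 0.3132 = 1.238 d.
D_c = (k_1/k_2) L₀ e^(−k_1 t_c) = (0.389/0.642) × 7.90 × e^(−0.389×1.238) = 0.6059 × 7.90 × 0.6178 = 2.957 mg/L.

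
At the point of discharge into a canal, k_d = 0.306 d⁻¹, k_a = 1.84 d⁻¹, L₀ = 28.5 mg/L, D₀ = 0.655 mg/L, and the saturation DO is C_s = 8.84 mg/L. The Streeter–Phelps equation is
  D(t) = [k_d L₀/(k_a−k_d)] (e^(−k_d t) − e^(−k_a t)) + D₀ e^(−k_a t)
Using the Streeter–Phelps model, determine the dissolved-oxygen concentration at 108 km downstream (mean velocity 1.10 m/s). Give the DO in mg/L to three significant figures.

Travel time t = x/v = 108 km / (1.10 m/s) = 108000 m / 1.10 m/s = 98180 s = 1.136 d.
k_d L₀/(k_a−k_d) = 0.306×28.5/(1.84−0.306) = 8.721/1.534 = 5.685 mg/L.
e^(−k_d t) = e^(−0.306×1.136) = 0.7063; e^(−k_a t) = e^(−1.84×1.136) = 0.1236.
D = 5.685 × (0.7063 − 0.1236) + 0.655 × 0.1236 = 3.313 + 0.08094 = 3.394 mg/L.
DO = C_s − D = 8.84 − 3.394 = 5.446 mg/L.

DO ≈ 5.45 mg/L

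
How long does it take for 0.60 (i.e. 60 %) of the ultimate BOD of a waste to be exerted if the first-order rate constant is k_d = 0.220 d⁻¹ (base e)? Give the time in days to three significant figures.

t ≈ 4.16 d

y/L₀ = 1 − e^(−k_d t) = 0.60 ⇒ e^(−k_d t) = 0.400
t = −ln(0.400) / 0.220 = 0.9163 / 0.220 = 4.165 d.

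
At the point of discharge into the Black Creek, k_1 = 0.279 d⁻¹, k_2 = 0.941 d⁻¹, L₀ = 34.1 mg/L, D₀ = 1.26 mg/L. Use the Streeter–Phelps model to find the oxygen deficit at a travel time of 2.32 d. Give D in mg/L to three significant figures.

D ≈ 6.05 mg/L

k_1 L₀/(k_2−k_1) = 0.279×34.1/(0.941−0.279) = 9.514/0.6620 = 14.37 mg/L.
e^(−k_1 t) = e^(−0.279×2.320) = 0.5235; e^(−k_2 t) = e^(−0.941×2.320) = 0.1127.
D = 14.37 × (0.5235 − 0.1127) + 1.26 × 0.1127 = 5.903 + 0.1420 = 6.045 mg/L.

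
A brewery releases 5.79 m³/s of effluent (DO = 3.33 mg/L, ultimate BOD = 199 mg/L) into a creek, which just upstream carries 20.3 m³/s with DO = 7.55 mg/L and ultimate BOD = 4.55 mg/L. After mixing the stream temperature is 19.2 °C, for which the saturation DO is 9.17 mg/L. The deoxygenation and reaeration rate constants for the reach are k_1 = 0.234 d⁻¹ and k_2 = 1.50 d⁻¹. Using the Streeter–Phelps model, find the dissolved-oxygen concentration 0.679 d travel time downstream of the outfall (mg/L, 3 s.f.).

Mixed DO = (20.3×7.55 + 5.79×3.33)/(20.3+5.79) = 172.5/26.09 = 6.613 mg/L.
Mixed L₀ = (20.3×4.55 + 5.79×199)/(26.09) = 1245/26.09 = 47.70 mg/L.
Initial deficit D₀ = C_s − DO₀ = 9.17 − 6.613 = 2.557 mg/L.
D(0.679) = [0.234×47.70/(1.50−0.234)](e^(−0.234×0.679) − e^(−1.50×0.679)) + 2.557 e^(−1.50×0.679)
= 8.817 × (0.8531 − 0.3611) + 2.557 × 0.3611 = 5.261 mg/L.
DO = 9.17 − 5.261 = 3.909 mg/L.

DO ≈ 3.91 mg/L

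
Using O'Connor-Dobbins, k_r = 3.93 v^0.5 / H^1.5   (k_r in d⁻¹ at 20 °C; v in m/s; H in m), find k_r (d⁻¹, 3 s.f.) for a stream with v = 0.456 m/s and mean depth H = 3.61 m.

k_r ≈ 0.387 d⁻¹

k_r = 3.93 × 0.456^0.5 / 3.61^1.5 = 3.93 × 0.6753 / 6.859 = 0.3869 d⁻¹.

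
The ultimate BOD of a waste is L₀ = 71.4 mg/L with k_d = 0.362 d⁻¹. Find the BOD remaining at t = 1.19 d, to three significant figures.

L_t = L₀ e^(−k_d t) = 71.4 × e^(−0.362×1.19) = 71.4 × 0.6500 = 46.41 mg/L.

L ≈ 46.4 mg/L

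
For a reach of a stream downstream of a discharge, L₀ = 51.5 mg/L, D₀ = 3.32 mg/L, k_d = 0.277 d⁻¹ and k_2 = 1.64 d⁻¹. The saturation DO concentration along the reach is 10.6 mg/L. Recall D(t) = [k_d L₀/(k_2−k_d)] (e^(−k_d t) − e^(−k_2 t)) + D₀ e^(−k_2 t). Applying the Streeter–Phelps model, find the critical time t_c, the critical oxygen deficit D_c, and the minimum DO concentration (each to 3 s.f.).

t_c ≈ 1.02 d; D_c ≈ 6.55 mg/L; min DO ≈ 4.05 mg/L

With k_2/k_d = 5.921 and 1 − D₀(k_2−k_d)/(k_d L₀) = 0.6828,
t_c = ln(5.921 × 0.6828) / (1.64 − 0.277) = ln(4.043) / 1.363 = 1.397/1.363 = 1.025 d.
D_c = (k_d/k_2) L₀ e^(−k_d t_c) = (0.277/1.64) × 51.5 × e^(−0.277×1.025) = 0.1689 × 51.5 × 0.7529 = 6.549 mg/L.
Minimum DO = C_s − D_c = 10.6 − 6.549 = 4.051 mg/L.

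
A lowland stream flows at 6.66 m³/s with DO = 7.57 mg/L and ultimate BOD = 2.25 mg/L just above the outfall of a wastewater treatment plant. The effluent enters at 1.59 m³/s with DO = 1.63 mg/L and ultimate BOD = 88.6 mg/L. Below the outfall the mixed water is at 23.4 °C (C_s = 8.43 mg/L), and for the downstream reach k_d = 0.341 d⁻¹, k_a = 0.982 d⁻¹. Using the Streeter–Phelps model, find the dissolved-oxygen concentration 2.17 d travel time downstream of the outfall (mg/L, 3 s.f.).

DO ≈ 4.59 mg/L

Mixed DO = (6.66×7.57 + 1.59×1.63)/(6.66+1.59) = 53.01/8.250 = 6.425 mg/L.
Mixed L₀ = (6.66×2.25 + 1.59×88.6)/(8.250) = 155.9/8.250 = 18.89 mg/L.
Initial deficit D₀ = C_s − DO₀ = 8.43 − 6.425 = 2.005 mg/L.
D(2.17) = [0.341×18.89/(0.982−0.341)](e^(−0.341×2.17) − e^(−0.982×2.17)) + 2.005 e^(−0.982×2.17)
= 10.05 × (0.4771 − 0.1187) + 2.005 × 0.1187 = 3.840 mg/L.
DO = 8.43 − 3.840 = 4.590 mg/L.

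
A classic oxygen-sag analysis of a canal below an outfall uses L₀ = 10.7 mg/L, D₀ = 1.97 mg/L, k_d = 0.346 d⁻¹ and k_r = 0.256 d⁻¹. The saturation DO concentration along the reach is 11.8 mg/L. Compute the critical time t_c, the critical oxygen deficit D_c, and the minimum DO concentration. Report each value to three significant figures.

t_c ≈ 2.83 d; D_c ≈ 5.44 mg/L; min DO ≈ 6.36 mg/L

At the critical point dD/dt = 0, so k_d L₀ e^(−k_d t) = k_r D. Substituting D(t) from the Streeter–Phelps equation and solving for t gives
t_c = ln[(k_r/k_d)(1 − D₀(k_r−k_d)/(k_d L₀))] / (k_r−k_d).
Here k_r−k_d = -0.09000 d⁻¹ and 1 − D₀(k_r−k_d)/(k_d L₀) = 1 − 1.97×-0.09000/(0.346×10.7) = 1.048, so
t_c = ln(0.7399 × 1.048) / -0.09000 = -0.2545 / -0.09000 = 2.828 d.
D_c = (k_d/k_r) L₀ e^(−k_d t_c) = (0.346/0.256) × 10.7 × e^(−0.346×2.828) = 1.352 × 10.7 × 0.3759 = 5.437 mg/L.
Minimum DO = C_s − D_c = 11.8 − 5.437 = 6.363 mg/L.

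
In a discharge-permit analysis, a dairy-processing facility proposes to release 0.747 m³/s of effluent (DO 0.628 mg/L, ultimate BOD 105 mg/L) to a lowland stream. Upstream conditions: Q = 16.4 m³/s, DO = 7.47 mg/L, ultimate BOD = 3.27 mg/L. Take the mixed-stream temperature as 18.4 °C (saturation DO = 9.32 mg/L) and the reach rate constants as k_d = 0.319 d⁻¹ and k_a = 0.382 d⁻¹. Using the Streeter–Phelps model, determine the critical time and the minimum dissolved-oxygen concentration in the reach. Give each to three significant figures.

Mixed DO = (16.4×7.47 + 0.747×0.628)/(16.4+0.747) = 123.0/17.15 = 7.172 mg/L.
Mixed L₀ = (16.4×3.27 + 0.747×105)/(17.15) = 132.1/17.15 = 7.702 mg/L.
Initial deficit D₀ = C_s − DO₀ = 9.32 − 7.172 = 2.148 mg/L.
t_c = (1/0.06300) ln[(0.382/0.319)(1 − 2.148×0.06300/(0.319×7.702))] = 15.87 × ln(1.132) = 1.961 d.
D_c = (0.319/0.382) × 7.702 × e^(−0.319×1.961) = 0.8351 × 7.702 × 0.5349 = 3.440 mg/L.
Minimum DO = 9.32 − 3.440 = 5.880 mg/L.

t_c ≈ 1.96 d; minimum DO ≈ 5.88 mg/L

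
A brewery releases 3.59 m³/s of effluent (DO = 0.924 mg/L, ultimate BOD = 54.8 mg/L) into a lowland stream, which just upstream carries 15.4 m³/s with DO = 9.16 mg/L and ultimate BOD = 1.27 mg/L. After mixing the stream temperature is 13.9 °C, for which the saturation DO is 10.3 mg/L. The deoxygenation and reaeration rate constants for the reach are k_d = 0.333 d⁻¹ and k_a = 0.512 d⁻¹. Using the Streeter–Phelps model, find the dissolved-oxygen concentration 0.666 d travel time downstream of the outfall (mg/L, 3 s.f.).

DO ≈ 6.47 mg/L

Mixed DO = (15.4×9.16 + 3.59×0.924)/(15.4+3.59) = 144.4/18.99 = 7.603 mg/L.
Mixed L₀ = (15.4×1.27 + 3.59×54.8)/(18.99) = 216.3/18.99 = 11.39 mg/L.
Initial deficit D₀ = C_s − DO₀ = 10.3 − 7.603 = 2.697 mg/L.
D(0.666) = [0.333×11.39/(0.512−0.333)](e^(−0.333×0.666) − e^(−0.512×0.666)) + 2.697 e^(−0.512×0.666)
= 21.19 × (0.8011 − 0.7111) + 2.697 × 0.7111 = 3.825 mg/L.
DO = 10.3 − 3.825 = 6.475 mg/L.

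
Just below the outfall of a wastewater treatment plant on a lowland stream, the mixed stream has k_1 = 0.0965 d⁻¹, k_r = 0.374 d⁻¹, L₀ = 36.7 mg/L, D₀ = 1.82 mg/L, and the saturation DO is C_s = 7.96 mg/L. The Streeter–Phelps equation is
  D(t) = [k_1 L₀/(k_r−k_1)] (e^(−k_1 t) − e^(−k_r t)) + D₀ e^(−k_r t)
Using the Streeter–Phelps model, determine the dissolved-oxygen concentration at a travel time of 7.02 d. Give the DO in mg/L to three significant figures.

DO ≈ 2.27 mg/L

k_1 L₀/(k_r−k_1) = 0.0965×36.7/(0.374−0.0965) = 3.542/0.2775 = 12.76 mg/L.
e^(−k_1 t) = e^(−0.0965×7.020) = 0.5079; e^(−k_r t) = e^(−0.374×7.020) = 0.07240.
D = 12.76 × (0.5079 − 0.07240) + 1.82 × 0.07240 = 5.558 + 0.1318 = 5.690 mg/L.
DO = C_s − D = 7.96 − 5.690 = 2.270 mg/L.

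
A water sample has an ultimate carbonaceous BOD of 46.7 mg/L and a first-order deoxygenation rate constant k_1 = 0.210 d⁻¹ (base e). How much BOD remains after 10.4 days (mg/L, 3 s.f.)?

L ≈ 5.26 mg/L

L_t = L₀ e^(−k_1 t) = 46.7 × e^(−0.210×10.4) = 46.7 × 0.1126 = 5.258 mg/L.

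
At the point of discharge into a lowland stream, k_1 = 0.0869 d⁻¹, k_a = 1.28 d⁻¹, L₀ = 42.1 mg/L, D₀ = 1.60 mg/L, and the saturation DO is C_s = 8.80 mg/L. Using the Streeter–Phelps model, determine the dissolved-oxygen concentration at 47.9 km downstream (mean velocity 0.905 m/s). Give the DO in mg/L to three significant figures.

Travel time t = x/v = 47.9 km / (0.905 m/s) = 47900 m / 0.905 m/s = 52930 s = 0.6126 d.
k_1 L₀/(k_a−k_1) = 0.0869×42.1/(1.28−0.0869) = 3.658/1.193 = 3.066 mg/L.
e^(−k_1 t) = e^(−0.0869×0.6126) = 0.9482; e^(−k_a t) = e^(−1.28×0.6126) = 0.4565.
D = 3.066 × (0.9482 − 0.4565) + 1.60 × 0.4565 = 1.508 + 0.7304 = 2.238 mg/L.
DO = C_s − D = 8.80 − 2.238 = 6.562 mg/L.

DO ≈ 6.56 mg/L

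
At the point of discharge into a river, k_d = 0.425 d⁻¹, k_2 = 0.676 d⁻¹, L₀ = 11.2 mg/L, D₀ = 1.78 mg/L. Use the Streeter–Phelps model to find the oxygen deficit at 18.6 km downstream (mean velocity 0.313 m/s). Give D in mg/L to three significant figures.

Travel time t = x/v = 18.6 km / (0.313 m/s) = 18600 m / 0.313 m/s = 59420 s = 0.6878 d.
k_d L₀/(k_2−k_d) = 0.425×11.2/(0.676−0.425) = 4.760/0.2510 = 18.96 mg/L.
e^(−k_d t) = e^(−0.425×0.6878) = 0.7465; e^(−k_2 t) = e^(−0.676×0.6878) = 0.6282.
D = 18.96 × (0.7465 − 0.6282) + 1.78 × 0.6282 = 2.245 + 1.118 = 3.363 mg/L.

D ≈ 3.36 mg/L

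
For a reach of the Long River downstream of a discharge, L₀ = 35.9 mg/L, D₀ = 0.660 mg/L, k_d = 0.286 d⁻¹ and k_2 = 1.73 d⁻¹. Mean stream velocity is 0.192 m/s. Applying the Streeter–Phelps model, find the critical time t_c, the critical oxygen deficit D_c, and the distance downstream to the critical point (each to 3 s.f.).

With k_2/k_d = 6.049 and 1 − D₀(k_2−k_d)/(k_d L₀) = 0.9072,
t_c = ln(6.049 × 0.9072) / (1.73 − 0.286) = ln(5.487) / 1.444 = 1.702/1.444 = 1.179 d.
D_c = (k_d/k_2) L₀ e^(−k_d t_c) = (0.286/1.73) × 35.9 × e^(−0.286×1.179) = 0.1653 × 35.9 × 0.7138 = 4.236 mg/L.
x_c = v t_c = 0.192 m/s × 1.179 d × 86400 s/d = 19560 m ≈ 19.6 km.

t_c ≈ 1.18 d; D_c ≈ 4.24 mg/L; x_c ≈ 19.6 km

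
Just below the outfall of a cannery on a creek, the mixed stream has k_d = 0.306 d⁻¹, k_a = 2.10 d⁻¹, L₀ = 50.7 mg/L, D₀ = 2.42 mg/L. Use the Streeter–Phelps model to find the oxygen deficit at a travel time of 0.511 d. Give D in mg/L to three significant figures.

D ≈ 5.27 mg/L

k_d L₀/(k_a−k_d) = 0.306×50.7/(2.10−0.306) = 15.51/1.794 = 8.648 mg/L.
e^(−k_d t) = e^(−0.306×0.5110) = 0.8552; e^(−k_a t) = e^(−2.10×0.5110) = 0.3419.
D = 8.648 × (0.8552 − 0.3419) + 2.42 × 0.3419 = 4.439 + 0.8275 = 5.266 mg/L.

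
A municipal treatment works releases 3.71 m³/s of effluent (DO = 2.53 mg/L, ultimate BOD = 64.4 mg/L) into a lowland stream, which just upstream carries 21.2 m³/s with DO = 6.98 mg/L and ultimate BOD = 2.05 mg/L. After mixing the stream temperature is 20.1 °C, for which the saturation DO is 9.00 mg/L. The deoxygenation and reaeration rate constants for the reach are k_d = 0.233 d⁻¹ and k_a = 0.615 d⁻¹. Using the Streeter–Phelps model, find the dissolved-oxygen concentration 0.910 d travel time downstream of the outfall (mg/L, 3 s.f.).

DO ≈ 5.82 mg/L

Mixed DO = (21.2×6.98 + 3.71×2.53)/(21.2+3.71) = 157.4/24.91 = 6.317 mg/L.
Mixed L₀ = (21.2×2.05 + 3.71×64.4)/(24.91) = 282.4/24.91 = 11.34 mg/L.
Initial deficit D₀ = C_s − DO₀ = 9.00 − 6.317 = 2.683 mg/L.
D(0.910) = [0.233×11.34/(0.615−0.233)](e^(−0.233×0.910) − e^(−0.615×0.910)) + 2.683 e^(−0.615×0.910)
= 6.914 × (0.8089 − 0.5714) + 2.683 × 0.5714 = 3.175 mg/L.
DO = 9.00 − 3.175 = 5.825 mg/L.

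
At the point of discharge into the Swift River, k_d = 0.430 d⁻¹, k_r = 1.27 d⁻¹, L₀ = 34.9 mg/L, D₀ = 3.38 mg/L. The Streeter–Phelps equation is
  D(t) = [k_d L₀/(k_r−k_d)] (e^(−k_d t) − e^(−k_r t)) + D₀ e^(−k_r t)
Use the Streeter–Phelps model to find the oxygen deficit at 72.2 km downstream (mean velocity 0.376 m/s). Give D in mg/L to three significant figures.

Travel time t = x/v = 72.2 km / (0.376 m/s) = 72200 m / 0.376 m/s = 192000 s = 2.222 d.
k_d L₀/(k_r−k_d) = 0.430×34.9/(1.27−0.430) = 15.01/0.8400 = 17.87 mg/L.
e^(−k_d t) = e^(−0.430×2.222) = 0.3846; e^(−k_r t) = e^(−1.27×2.222) = 0.05946.
D = 17.87 × (0.3846 − 0.05946) + 3.38 × 0.05946 = 5.808 + 0.2010 = 6.009 mg/L.

D ≈ 6.01 mg/L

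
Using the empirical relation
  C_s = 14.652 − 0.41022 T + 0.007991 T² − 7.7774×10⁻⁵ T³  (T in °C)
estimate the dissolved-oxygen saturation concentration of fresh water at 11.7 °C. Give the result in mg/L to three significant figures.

C_s = 14.652 − 0.41022×11.7 + 0.007991×11.7² − 7.7774×10⁻⁵×11.7³ = 10.82 mg/L.

C_s ≈ 10.8 mg/L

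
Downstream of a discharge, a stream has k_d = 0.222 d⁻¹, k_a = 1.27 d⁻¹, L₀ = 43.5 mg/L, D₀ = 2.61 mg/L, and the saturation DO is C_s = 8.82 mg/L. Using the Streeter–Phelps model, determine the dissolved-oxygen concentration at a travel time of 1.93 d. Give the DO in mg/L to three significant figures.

DO ≈ 3.39 mg/L

k_d L₀/(k_a−k_d) = 0.222×43.5/(1.27−0.222) = 9.657/1.048 = 9.215 mg/L.
e^(−k_d t) = e^(−0.222×1.930) = 0.6515; e^(−k_a t) = e^(−1.27×1.930) = 0.08620.
D = 9.215 × (0.6515 − 0.08620) + 2.61 × 0.08620 = 5.209 + 0.2250 = 5.434 mg/L.
DO = C_s − D = 8.82 − 5.434 = 3.386 mg/L.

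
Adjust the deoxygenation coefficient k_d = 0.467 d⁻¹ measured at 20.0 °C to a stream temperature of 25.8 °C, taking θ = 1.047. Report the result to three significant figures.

k_d(T₂) = k_d(T₁) · θ^(T₂−T₁) = 0.467 × 1.047^(25.8−20.0)
= 0.467 × 1.047^5.80 = 0.467 × 1.305 = 0.6095 d⁻¹.

k_d ≈ 0.610 d⁻¹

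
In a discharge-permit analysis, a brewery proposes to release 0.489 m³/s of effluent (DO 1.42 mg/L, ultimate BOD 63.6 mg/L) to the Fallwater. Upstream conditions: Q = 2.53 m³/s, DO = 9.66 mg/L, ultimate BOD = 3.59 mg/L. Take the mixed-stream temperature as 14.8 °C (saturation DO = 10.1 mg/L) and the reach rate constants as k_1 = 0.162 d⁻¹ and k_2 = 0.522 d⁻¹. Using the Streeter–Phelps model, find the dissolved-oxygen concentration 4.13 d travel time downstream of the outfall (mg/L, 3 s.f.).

DO ≈ 7.52 mg/L

Mixed DO = (2.53×9.66 + 0.489×1.42)/(2.53+0.489) = 25.13/3.019 = 8.325 mg/L.
Mixed L₀ = (2.53×3.59 + 0.489×63.6)/(3.019) = 40.18/3.019 = 13.31 mg/L.
Initial deficit D₀ = C_s − DO₀ = 10.1 − 8.325 = 1.775 mg/L.
D(4.13) = [0.162×13.31/(0.522−0.162)](e^(−0.162×4.13) − e^(−0.522×4.13)) + 1.775 e^(−0.522×4.13)
= 5.990 × (0.5122 − 0.1158) + 1.775 × 0.1158 = 2.580 mg/L.
DO = 10.1 − 2.580 = 7.520 mg/L.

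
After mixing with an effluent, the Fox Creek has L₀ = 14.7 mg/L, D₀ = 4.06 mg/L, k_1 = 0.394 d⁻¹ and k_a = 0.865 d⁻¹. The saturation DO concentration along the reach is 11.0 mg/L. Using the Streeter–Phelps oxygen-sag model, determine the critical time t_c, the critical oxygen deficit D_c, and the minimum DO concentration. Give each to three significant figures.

t_c ≈ 0.819 d; D_c ≈ 4.85 mg/L; min DO ≈ 6.15 mg/L

At the critical point dD/dt = 0, so k_1 L₀ e^(−k_1 t) = k_a D. Substituting D(t) from the Streeter–Phelps equation and solving for t gives
t_c = ln[(k_a/k_1)(1 − D₀(k_a−k_1)/(k_1 L₀))] / (k_a−k_1).
Here k_a−k_1 = 0.4710 d⁻¹ and 1 − D₀(k_a−k_1)/(k_1 L₀) = 1 − 4.06×0.4710/(0.394×14.7) = 0.6698, so
t_c = ln(2.195 × 0.6698) / 0.4710 = 0.3857 / 0.4710 = 0.8188 d.
L(t_c) = L₀ e^(−k_1 t_c) = 14.7 × 0.7243 = 10.65 mg/L, and at the critical point k_a D_c = k_1 L, so D_c = (0.394/0.865) × 10.65 = 4.849 mg/L.
Minimum DO = C_s − D_c = 11.0 − 4.849 = 6.151 mg/L.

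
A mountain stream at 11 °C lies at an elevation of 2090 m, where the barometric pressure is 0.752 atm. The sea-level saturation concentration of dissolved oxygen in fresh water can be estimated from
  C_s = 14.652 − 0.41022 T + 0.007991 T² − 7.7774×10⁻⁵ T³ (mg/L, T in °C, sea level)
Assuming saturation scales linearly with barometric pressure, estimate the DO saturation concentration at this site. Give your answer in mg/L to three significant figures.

C_s ≈ 8.27 mg/L

At sea level: C_s = 14.652 − 0.41022×11 + 0.007991×11² − 7.7774×10⁻⁵×11³ = 11.00 mg/L.
Pressure correction: C_s' = 11.00 × 0.752 = 8.274 mg/L.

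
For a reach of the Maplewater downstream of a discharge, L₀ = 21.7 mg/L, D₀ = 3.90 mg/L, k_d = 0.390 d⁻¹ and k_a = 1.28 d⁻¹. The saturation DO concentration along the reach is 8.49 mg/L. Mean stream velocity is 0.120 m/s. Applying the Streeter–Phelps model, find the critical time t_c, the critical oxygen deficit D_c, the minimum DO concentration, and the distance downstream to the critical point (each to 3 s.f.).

With k_a/k_d = 3.282 and 1 − D₀(k_a−k_d)/(k_d L₀) = 0.5899,
t_c = ln(3.282 × 0.5899) / (1.28 − 0.390) = ln(1.936) / 0.8900 = 0.6606/0.8900 = 0.7422 d.
D_c = (k_d/k_a) L₀ e^(−k_d t_c) = (0.390/1.28) × 21.7 × e^(−0.390×0.7422) = 0.3047 × 21.7 × 0.7487 = 4.950 mg/L.
Minimum DO = C_s − D_c = 8.49 − 4.950 = 3.540 mg/L.
x_c = v t_c = 0.120 m/s × 0.7422 d × 86400 s/d = 7696 m ≈ 7.70 km.

t_c ≈ 0.742 d; D_c ≈ 4.95 mg/L; min DO ≈ 3.54 mg/L; x_c ≈ 7.70 km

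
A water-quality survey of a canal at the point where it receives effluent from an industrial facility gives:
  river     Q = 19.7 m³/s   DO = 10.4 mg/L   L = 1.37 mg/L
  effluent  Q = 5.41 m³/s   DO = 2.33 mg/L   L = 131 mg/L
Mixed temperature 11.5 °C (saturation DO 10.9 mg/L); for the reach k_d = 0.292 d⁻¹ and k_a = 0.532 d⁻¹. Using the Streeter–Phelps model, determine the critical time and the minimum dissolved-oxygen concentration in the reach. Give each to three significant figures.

t_c ≈ 2.23 d; minimum DO ≈ 2.51 mg/L

Mixed DO = (19.7×10.4 + 5.41×2.33)/(19.7+5.41) = 217.5/25.11 = 8.661 mg/L.
Mixed L₀ = (19.7×1.37 + 5.41×131)/(25.11) = 735.7/25.11 = 29.30 mg/L.
Initial deficit D₀ = C_s − DO₀ = 10.9 − 8.661 = 2.239 mg/L.
t_c = (1/0.2400) ln[(0.532/0.292)(1 − 2.239×0.2400/(0.292×29.30))] = 4.167 × ln(1.707) = 2.229 d.
D_c = (0.292/0.532) × 29.30 × e^(−0.292×2.229) = 0.5489 × 29.30 × 0.5215 = 8.387 mg/L.
Minimum DO = 10.9 − 8.387 = 2.513 mg/L.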